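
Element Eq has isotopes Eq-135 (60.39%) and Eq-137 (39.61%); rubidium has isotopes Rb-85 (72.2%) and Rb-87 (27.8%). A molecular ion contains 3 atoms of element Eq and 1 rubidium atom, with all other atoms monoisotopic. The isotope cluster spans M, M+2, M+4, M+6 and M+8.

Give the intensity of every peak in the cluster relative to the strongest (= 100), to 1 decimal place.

42.5 : 100.0 : 87.1 : 33.1 : 4.6

Element Eq pattern (n=3): 0.22023944 : 0.43336732 : 0.28424705 : 0.06214619
Rubidium pattern (n=1): 0.7220 : 0.2780
Convolve the two distributions (both contribute in 2-u steps):
  M: 0.22023944×0.7220 = 0.159013
  M+2: 0.22023944×0.2780 + 0.43336732×0.7220 = 0.374118
  M+4: 0.43336732×0.2780 + 0.28424705×0.7220 = 0.325702
  M+6: 0.28424705×0.2780 + 0.06214619×0.7220 = 0.123890
  M+8: 0.06214619×0.2780 = 0.017277
Scale to base peak (0.374118) = 100: 42.5 : 100.0 : 87.1 : 33.1 : 4.6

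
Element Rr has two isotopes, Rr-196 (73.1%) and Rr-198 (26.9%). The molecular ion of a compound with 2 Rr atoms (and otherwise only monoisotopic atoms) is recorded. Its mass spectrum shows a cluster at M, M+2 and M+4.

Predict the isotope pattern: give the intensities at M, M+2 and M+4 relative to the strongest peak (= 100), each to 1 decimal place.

100.0 : 73.6 : 13.5

Expanding (0.731 + 0.269)^2:
P(M) = 0.731^2 = 0.534361
P(M+2) = 2 × 0.731^1 × 0.269^1 = 0.393278
P(M+4) = 0.269^2 = 0.072361
The M peak is largest (0.534361); scaling to 100 gives 100.0 : 73.6 : 13.5.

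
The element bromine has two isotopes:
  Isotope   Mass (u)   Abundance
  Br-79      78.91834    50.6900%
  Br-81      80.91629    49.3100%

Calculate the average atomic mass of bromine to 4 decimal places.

Average mass = Σ (abundance × isotope mass) = 0.506900 × 78.91834 + 0.493100 × 80.91629
= 40.003707 + 39.899823 = 79.903530 u

79.9035 u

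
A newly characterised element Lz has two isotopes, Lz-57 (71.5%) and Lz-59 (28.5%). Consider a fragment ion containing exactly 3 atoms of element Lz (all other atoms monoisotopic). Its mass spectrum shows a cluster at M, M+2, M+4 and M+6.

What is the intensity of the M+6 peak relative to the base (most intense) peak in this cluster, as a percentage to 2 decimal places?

5.30%

(0.715 + 0.285)^3 gives M 0.3655, M+2 0.4371, M+4 0.1742, M+6 0.0231; the largest is M+2.
P(M+2) = C(3,1) × 0.715^2 × 0.285^1 = 3 × 0.511225 × 0.2850 = 0.437097 (base)
P(M+6) = C(3,3) × 0.715^0 × 0.285^3 = 1 × 1.0000 × 0.02314913 = 0.023149
Relative intensity = 0.023149 / 0.437097 × 100 = 5.30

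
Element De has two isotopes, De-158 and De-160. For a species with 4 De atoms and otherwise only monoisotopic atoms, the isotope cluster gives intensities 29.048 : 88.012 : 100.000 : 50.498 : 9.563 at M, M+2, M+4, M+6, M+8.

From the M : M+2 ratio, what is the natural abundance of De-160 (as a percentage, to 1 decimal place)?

43.1%

If p is the fraction of De that is De-158, then I(M+2)/I(M) = [C(4,1)·p^3·(1−p)] / p^4 = 4·(1−p)/p = 88.012/29.048 = 3.0299
(1−p)/p = 3.0299/4 = 0.7575  ⇒  p = 1/(1 + 0.7575) = 0.5690
De-158: 56.9%, De-160: 43.1%.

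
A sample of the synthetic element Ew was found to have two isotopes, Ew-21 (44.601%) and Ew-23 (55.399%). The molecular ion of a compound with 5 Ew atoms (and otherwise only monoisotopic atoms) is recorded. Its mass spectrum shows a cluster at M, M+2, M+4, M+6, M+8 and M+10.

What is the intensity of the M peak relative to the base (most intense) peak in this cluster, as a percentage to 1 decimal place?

Binomial terms of (0.44601 + 0.55399)^5: M 0.0176, M+2 0.1096, M+4 0.2723, M+6 0.3382, M+8 0.2100, M+10 0.0522 → M+6 is the base peak.
P(M+6) = C(5,3) × 0.44601^2 × 0.55399^3 = 10 × 0.19892492 × 0.17002226 = 0.338217 (base)
P(M) = C(5,0) × 0.44601^5 × 0.55399^0 = 1 × 0.01764912 × 1.0000 = 0.017649
Relative intensity = 0.017649 / 0.338217 × 100 = 5.2

5.2%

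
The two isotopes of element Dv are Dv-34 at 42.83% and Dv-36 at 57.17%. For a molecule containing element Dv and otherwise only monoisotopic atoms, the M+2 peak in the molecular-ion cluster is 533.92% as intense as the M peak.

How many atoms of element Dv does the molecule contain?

With n Dv atoms, P(M+2)/P(M) = C(n,1)·p^(n−1)q / p^n = n·q/p = n · 0.5717/0.4283.
n = 5.3392 × 0.4283/0.5717 = 4.00 ≈ 4

4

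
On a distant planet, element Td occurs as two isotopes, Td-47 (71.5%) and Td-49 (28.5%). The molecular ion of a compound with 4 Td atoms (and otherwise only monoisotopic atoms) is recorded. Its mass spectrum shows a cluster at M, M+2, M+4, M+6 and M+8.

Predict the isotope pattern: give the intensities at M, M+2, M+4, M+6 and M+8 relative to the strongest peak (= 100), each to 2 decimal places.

The 4 Td atoms are independent, so intensities follow the terms of (0.715 + 0.285)^4.
P(M) = 0.715^4 = 0.261351
P(M+2) = 4 × 0.715^3 × 0.285^1 = 0.416699
P(M+4) = 6 × 0.715^2 × 0.285^2 = 0.249146
P(M+6) = 4 × 0.715^1 × 0.285^3 = 0.066206
P(M+8) = 0.285^4 = 0.006598
The M+2 peak is largest (0.416699); scaling to 100 gives 62.72 : 100.00 : 59.79 : 15.89 : 1.58.

62.72 : 100.00 : 59.79 : 15.89 : 1.58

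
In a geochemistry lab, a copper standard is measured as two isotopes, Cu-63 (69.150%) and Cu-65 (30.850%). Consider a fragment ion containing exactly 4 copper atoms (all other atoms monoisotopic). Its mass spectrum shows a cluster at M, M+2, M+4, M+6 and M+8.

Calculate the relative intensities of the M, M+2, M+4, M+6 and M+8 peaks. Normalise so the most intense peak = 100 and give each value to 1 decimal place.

56.0 : 100.0 : 66.9 : 19.9 : 2.2

The 4 Cu atoms are independent, so intensities follow the terms of (0.69150 + 0.30850)^4.
P(M) = 0.69150^4 = 0.228649
P(M+2) = 4 × 0.69150^3 × 0.30850^1 = 0.408030
P(M+4) = 6 × 0.69150^2 × 0.30850^2 = 0.273052
P(M+6) = 4 × 0.69150^1 × 0.30850^3 = 0.081212
P(M+8) = 0.30850^4 = 0.009058
The M+2 peak is largest (0.408030); scaling to 100 gives 56.0 : 100.0 : 66.9 : 19.9 : 2.2.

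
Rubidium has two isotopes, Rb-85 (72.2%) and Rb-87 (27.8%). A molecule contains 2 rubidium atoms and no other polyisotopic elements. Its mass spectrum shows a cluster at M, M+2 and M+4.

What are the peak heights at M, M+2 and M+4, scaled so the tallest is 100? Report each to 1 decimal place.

100.0 : 77.0 : 14.8

The 2 Rb atoms are independent, so intensities follow the terms of (0.722 + 0.278)^2.
P(M) = 0.722^2 = 0.521284
P(M+2) = 2 × 0.722^1 × 0.278^1 = 0.401432
P(M+4) = 0.278^2 = 0.077284
The M peak is largest (0.521284); scaling to 100 gives 100.0 : 77.0 : 14.8.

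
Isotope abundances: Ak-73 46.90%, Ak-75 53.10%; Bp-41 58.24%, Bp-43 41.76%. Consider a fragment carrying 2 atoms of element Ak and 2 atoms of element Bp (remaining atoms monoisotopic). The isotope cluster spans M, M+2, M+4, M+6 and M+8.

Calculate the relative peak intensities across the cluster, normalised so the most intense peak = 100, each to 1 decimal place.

Element Ak pattern (n=2): 0.219961 : 0.498078 : 0.281961
Element Bp pattern (n=2): 0.33918976 : 0.48642048 : 0.17438976
Convolve the two distributions (both contribute in 2-u steps):
  M: 0.219961×0.33918976 = 0.074609
  M+2: 0.219961×0.48642048 + 0.498078×0.33918976 = 0.275936
  M+4: 0.219961×0.17438976 + 0.498078×0.48642048 + 0.281961×0.33918976 = 0.376273
  M+6: 0.498078×0.17438976 + 0.281961×0.48642048 = 0.224011
  M+8: 0.281961×0.17438976 = 0.049171
Scale to base peak (0.376273) = 100: 19.8 : 73.3 : 100.0 : 59.5 : 13.1

19.8 : 73.3 : 100.0 : 59.5 : 13.1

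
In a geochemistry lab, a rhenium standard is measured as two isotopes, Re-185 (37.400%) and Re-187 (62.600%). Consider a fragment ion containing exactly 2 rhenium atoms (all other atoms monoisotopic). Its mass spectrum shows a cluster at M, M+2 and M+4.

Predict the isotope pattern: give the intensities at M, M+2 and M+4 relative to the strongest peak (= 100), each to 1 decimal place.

29.9 : 100.0 : 83.7

The 2 Re atoms are independent, so intensities follow the terms of (0.37400 + 0.62600)^2.
P(M) = 0.37400^2 = 0.139876
P(M+2) = 2 × 0.37400^1 × 0.62600^1 = 0.468248
P(M+4) = 0.62600^2 = 0.391876
The M+2 peak is largest (0.468248); scaling to 100 gives 29.9 : 100.0 : 83.7.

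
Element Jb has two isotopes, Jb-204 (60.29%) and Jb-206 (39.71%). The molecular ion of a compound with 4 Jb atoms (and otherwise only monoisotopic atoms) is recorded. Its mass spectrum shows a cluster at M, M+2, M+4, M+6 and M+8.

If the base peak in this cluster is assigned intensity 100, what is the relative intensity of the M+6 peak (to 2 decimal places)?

43.38

(0.6029 + 0.3971)^4 gives M 0.1321, M+2 0.3481, M+4 0.3439, M+6 0.1510, M+8 0.0249; the largest is M+2.
P(M+2) = C(4,1) × 0.6029^3 × 0.3971^1 = 4 × 0.21914716 × 0.3971 = 0.348093 (base)
P(M+6) = C(4,3) × 0.6029^1 × 0.3971^3 = 4 × 0.6029 × 0.06261807 = 0.151010
Relative intensity = 0.151010 / 0.348093 × 100 = 43.38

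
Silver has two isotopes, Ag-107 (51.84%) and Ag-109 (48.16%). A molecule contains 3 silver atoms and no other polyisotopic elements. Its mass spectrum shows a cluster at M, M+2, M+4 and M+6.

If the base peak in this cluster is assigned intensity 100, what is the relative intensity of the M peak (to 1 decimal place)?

35.9

Term probabilities: M 0.1393, M+2 0.3883, M+4 0.3607, M+6 0.1117. Base peak = M+2.
P(M+2) = C(3,1) × 0.5184^2 × 0.4816^1 = 3 × 0.26873856 × 0.4816 = 0.388273 (base)
P(M) = C(3,0) × 0.5184^3 × 0.4816^0 = 1 × 0.13931407 × 1.0000 = 0.139314
Relative intensity = 0.139314 / 0.388273 × 100 = 35.9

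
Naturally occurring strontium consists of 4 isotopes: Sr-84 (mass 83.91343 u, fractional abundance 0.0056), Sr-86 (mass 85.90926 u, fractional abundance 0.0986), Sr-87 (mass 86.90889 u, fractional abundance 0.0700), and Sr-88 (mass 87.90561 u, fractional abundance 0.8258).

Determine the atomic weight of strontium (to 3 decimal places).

Ar = Σ fᵢ·mᵢ = 0.0056 × 83.91343 + 0.0986 × 85.90926 + 0.0700 × 86.90889 + 0.8258 × 87.90561
= 0.469915 + 8.470653 + 6.083622 + 72.592453 = 87.616643 u

87.617 u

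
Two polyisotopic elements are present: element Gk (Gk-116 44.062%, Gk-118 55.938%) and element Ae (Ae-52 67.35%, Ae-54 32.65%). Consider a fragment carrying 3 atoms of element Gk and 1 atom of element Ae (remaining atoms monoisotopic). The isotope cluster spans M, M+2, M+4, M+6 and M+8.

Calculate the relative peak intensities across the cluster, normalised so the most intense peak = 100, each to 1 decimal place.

15.0 : 64.3 : 100.0 : 65.7 : 14.8

Element Gk pattern (n=3): 0.0855446 : 0.32580414 : 0.4136179 : 0.17503335
Element Ae pattern (n=1): 0.6735 : 0.3265
Convolve the two distributions (both contribute in 2-u steps):
  M: 0.0855446×0.6735 = 0.057614
  M+2: 0.0855446×0.3265 + 0.32580414×0.6735 = 0.247359
  M+4: 0.32580414×0.3265 + 0.4136179×0.6735 = 0.384947
  M+6: 0.4136179×0.3265 + 0.17503335×0.6735 = 0.252931
  M+8: 0.17503335×0.3265 = 0.057148
Scale to base peak (0.384947) = 100: 15.0 : 64.3 : 100.0 : 65.7 : 14.8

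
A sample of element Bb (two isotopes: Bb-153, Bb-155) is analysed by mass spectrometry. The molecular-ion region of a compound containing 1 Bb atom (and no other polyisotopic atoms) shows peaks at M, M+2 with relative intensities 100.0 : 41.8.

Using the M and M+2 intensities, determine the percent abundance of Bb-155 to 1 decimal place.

If p is the fraction of Bb that is Bb-153, then I(M+2)/I(M) = [C(1,1)·p^0·(1−p)] / p^1 = 1·(1−p)/p = 41.8/100.0 = 0.4180
(1−p)/p = 0.4180/1 = 0.4180  ⇒  p = 1/(1 + 0.4180) = 0.7052
Bb-153: 70.5%, Bb-155: 29.5%.

29.5%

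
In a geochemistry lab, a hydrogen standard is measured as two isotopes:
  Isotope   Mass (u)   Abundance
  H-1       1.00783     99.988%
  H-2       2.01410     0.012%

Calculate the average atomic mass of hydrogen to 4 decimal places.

1.0080 u

Ar = Σ fᵢ·mᵢ = 0.99988 × 1.00783 + 0.00012 × 2.01410
= 1.007709 + 0.000242 = 1.007951 u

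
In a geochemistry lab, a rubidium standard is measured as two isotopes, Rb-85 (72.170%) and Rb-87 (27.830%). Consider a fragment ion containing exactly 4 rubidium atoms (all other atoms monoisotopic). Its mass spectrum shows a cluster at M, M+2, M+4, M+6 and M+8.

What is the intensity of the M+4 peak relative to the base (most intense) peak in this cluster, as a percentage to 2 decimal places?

Term probabilities: M 0.2713, M+2 0.4184, M+4 0.2420, M+6 0.0622, M+8 0.0060. Base peak = M+2.
P(M+2) = C(4,1) × 0.72170^3 × 0.27830^1 = 4 × 0.37589809 × 0.2783 = 0.418450 (base)
P(M+4) = C(4,2) × 0.72170^2 × 0.27830^2 = 6 × 0.52085089 × 0.07745089 = 0.242042
Relative intensity = 0.242042 / 0.418450 × 100 = 57.84

57.84%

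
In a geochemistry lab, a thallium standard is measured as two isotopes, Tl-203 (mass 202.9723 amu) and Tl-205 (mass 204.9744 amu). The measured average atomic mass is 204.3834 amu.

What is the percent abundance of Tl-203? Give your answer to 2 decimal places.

29.52%

Let x be the fractional abundance of Tl-203; then Tl-205 has abundance 1 − x.
202.9723·x + 204.9744·(1 − x) = 204.3834
(202.9723 − 204.9744)·x = 204.3834 − 204.9744
x = -0.5910 / -2.0021 = 0.29519 → 29.52% Tl-203, 70.48% Tl-205.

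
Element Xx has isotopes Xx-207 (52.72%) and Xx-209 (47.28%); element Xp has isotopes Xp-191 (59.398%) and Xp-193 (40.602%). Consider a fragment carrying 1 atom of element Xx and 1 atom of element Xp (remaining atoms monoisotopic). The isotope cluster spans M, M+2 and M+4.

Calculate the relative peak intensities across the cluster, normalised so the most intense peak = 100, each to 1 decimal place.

Element Xx pattern (n=1): 0.5272 : 0.4728
Element Xp pattern (n=1): 0.59398 : 0.40602
Convolve the two distributions (both contribute in 2-u steps):
  M: 0.5272×0.59398 = 0.313146
  M+2: 0.5272×0.40602 + 0.4728×0.59398 = 0.494887
  M+4: 0.4728×0.40602 = 0.191966
Scale to base peak (0.494887) = 100: 63.3 : 100.0 : 38.8

63.3 : 100.0 : 38.8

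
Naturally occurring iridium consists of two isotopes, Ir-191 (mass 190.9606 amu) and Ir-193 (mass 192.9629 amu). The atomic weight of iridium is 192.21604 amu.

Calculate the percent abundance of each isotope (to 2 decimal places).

Let x be the fractional abundance of Ir-191; then Ir-193 has abundance 1 − x.
190.9606·x + 192.9629·(1 − x) = 192.21604
(190.9606 − 192.9629)·x = 192.21604 − 192.9629
x = -0.74686 / -2.0023 = 0.37300 → 37.30% Ir-191, 62.70% Ir-193.

Ir-191: 37.30%, Ir-193: 62.70%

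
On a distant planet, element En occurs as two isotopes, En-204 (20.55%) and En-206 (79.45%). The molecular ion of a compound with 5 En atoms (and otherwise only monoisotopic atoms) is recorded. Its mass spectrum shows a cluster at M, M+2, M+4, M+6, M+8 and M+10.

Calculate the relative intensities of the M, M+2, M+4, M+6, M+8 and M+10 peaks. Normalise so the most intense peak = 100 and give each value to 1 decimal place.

Expanding (0.2055 + 0.7945)^5:
P(M) = 0.2055^5 = 0.000366
P(M+2) = 5 × 0.2055^4 × 0.7945^1 = 0.007085
P(M+4) = 10 × 0.2055^3 × 0.7945^2 = 0.054780
P(M+6) = 10 × 0.2055^2 × 0.7945^3 = 0.211790
P(M+8) = 5 × 0.2055^1 × 0.7945^4 = 0.409409
P(M+10) = 0.7945^5 = 0.316570
The M+8 peak is largest (0.409409); scaling to 100 gives 0.1 : 1.7 : 13.4 : 51.7 : 100.0 : 77.3.

0.1 : 1.7 : 13.4 : 51.7 : 100.0 : 77.3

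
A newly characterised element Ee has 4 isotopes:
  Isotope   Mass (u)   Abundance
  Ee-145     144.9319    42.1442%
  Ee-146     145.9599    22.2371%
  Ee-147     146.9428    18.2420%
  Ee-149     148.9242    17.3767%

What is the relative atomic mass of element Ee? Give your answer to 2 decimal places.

Average mass = Σ (abundance × isotope mass) = 0.421442 × 144.9319 + 0.222371 × 145.9599 + 0.182420 × 146.9428 + 0.173767 × 148.9242
= 61.08039 + 32.45725 + 26.80531 + 25.87811 = 146.22106 u

146.22 u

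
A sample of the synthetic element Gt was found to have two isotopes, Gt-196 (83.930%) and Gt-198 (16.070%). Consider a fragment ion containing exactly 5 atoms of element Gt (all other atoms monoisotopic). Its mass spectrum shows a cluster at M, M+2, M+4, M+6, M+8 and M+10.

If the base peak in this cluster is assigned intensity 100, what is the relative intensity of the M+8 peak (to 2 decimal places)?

Term probabilities: M 0.4165, M+2 0.3987, M+4 0.1527, M+6 0.0292, M+8 0.0028, M+10 0.0001. Base peak = M.
P(M) = C(5,0) × 0.83930^5 × 0.16070^0 = 1 × 0.41647229 × 1.0000 = 0.416472 (base)
P(M+8) = C(5,4) × 0.83930^1 × 0.16070^4 = 5 × 0.8393 × 0.0006669 = 0.002799
Relative intensity = 0.002799 / 0.416472 × 100 = 0.67

0.67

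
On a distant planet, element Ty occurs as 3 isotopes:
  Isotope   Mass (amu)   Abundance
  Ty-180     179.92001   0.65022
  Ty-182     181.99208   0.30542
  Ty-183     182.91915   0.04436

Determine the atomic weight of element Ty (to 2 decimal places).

180.69 amu

Weight each isotope mass by its fractional abundance: 0.65022 × 179.92001 + 0.30542 × 181.99208 + 0.04436 × 182.91915
= 116.987589 + 55.584021 + 8.114293 = 180.685903 amu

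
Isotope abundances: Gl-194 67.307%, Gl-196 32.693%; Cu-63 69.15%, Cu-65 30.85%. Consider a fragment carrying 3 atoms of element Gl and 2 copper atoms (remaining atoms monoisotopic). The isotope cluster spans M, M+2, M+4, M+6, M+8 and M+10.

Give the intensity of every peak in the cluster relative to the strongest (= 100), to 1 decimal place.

Element Gl pattern (n=3): 0.30491634 : 0.44432065 : 0.21581968 : 0.03494333
Copper pattern (n=2): 0.47817225 : 0.4266555 : 0.09517225
Convolve the two distributions (both contribute in 2-u steps):
  M: 0.30491634×0.47817225 = 0.145803
  M+2: 0.30491634×0.4266555 + 0.44432065×0.47817225 = 0.342556
  M+4: 0.30491634×0.09517225 + 0.44432065×0.4266555 + 0.21581968×0.47817225 = 0.321790
  M+6: 0.44432065×0.09517225 + 0.21581968×0.4266555 + 0.03494333×0.47817225 = 0.151077
  M+8: 0.21581968×0.09517225 + 0.03494333×0.4266555 = 0.035449
  M+10: 0.03494333×0.09517225 = 0.003326
Scale to base peak (0.342556) = 100: 42.6 : 100.0 : 93.9 : 44.1 : 10.3 : 1.0

42.6 : 100.0 : 93.9 : 44.1 : 10.3 : 1.0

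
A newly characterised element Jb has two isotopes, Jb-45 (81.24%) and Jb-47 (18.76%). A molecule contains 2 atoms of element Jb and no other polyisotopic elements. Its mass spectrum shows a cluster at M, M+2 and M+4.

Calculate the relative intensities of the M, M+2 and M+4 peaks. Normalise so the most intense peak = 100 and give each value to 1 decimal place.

Expanding (0.8124 + 0.1876)^2:
P(M) = 0.8124^2 = 0.659994
P(M+2) = 2 × 0.8124^1 × 0.1876^1 = 0.304812
P(M+4) = 0.1876^2 = 0.035194
The M peak is largest (0.659994); scaling to 100 gives 100.0 : 46.2 : 5.3.

100.0 : 46.2 : 5.3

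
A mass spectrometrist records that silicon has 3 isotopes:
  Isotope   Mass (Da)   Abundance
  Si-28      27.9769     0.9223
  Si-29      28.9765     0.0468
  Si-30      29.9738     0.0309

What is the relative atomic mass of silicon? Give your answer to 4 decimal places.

Average mass = Σ (abundance × isotope mass) = 0.9223 × 27.9769 + 0.0468 × 28.9765 + 0.0309 × 29.9738
= 25.80309 + 1.35610 + 0.92619 = 28.08538 Da

28.0854 Da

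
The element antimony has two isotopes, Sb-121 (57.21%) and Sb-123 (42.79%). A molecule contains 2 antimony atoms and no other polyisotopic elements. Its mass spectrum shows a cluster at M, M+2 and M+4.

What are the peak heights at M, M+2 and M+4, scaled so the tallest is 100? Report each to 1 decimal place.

66.8 : 100.0 : 37.4

Each Sb atom is independently Sb-121 (p = 0.5721) or Sb-123 (q = 0.4279); the cluster is the binomial expansion (p + q)^2.
P(M) = 0.5721^2 = 0.327298
P(M+2) = 2 × 0.5721^1 × 0.4279^1 = 0.489603
P(M+4) = 0.4279^2 = 0.183098
The M+2 peak is largest (0.489603); scaling to 100 gives 66.8 : 100.0 : 37.4.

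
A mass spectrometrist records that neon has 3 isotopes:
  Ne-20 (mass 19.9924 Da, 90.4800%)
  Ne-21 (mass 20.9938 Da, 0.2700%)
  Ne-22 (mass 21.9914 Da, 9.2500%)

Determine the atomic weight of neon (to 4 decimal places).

The abundance-weighted mean is 0.904800 × 19.9924 + 0.002700 × 20.9938 + 0.092500 × 21.9914
= 18.08912 + 0.05668 + 2.03420 = 20.18000 Da

20.1800 Da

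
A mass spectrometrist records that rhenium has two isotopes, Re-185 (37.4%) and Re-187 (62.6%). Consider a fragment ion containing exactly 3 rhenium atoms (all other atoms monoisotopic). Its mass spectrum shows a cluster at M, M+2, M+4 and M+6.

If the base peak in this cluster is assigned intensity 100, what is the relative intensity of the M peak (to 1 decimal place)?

11.9

Term probabilities: M 0.0523, M+2 0.2627, M+4 0.4397, M+6 0.2453. Base peak = M+4.
P(M+4) = C(3,2) × 0.374^1 × 0.626^2 = 3 × 0.3740 × 0.391876 = 0.439685 (base)
P(M) = C(3,0) × 0.374^3 × 0.626^0 = 1 × 0.05231362 × 1.0000 = 0.052314
Relative intensity = 0.052314 / 0.439685 × 100 = 11.9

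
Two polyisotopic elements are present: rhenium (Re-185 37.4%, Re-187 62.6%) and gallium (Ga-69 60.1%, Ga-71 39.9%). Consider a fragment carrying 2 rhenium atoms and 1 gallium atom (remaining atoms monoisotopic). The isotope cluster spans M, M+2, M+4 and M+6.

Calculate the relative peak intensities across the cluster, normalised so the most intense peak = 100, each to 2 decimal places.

Rhenium pattern (n=2): 0.139876 : 0.468248 : 0.391876
Gallium pattern (n=1): 0.6010 : 0.3990
Convolve the two distributions (both contribute in 2-u steps):
  M: 0.139876×0.6010 = 0.084065
  M+2: 0.139876×0.3990 + 0.468248×0.6010 = 0.337228
  M+4: 0.468248×0.3990 + 0.391876×0.6010 = 0.422348
  M+6: 0.391876×0.3990 = 0.156359
Scale to base peak (0.422348) = 100: 19.90 : 79.85 : 100.00 : 37.02

19.90 : 79.85 : 100.00 : 37.02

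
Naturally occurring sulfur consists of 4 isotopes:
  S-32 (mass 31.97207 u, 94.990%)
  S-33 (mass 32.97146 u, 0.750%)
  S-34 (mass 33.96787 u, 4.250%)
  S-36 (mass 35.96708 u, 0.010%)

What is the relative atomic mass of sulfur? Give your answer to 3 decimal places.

Ar = Σ fᵢ·mᵢ = 0.94990 × 31.97207 + 0.00750 × 32.97146 + 0.04250 × 33.96787 + 0.00010 × 35.96708
= 30.370269 + 0.247286 + 1.443634 + 0.003597 = 32.064786 u

32.065 u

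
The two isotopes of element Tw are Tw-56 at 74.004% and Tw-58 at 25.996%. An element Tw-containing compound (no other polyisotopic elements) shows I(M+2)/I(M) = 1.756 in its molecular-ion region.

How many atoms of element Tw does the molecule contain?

For n independent Tw atoms, I(M+2)/I(M) = n · (abundance Tw-58) / (abundance Tw-56) = n · 0.25996/0.74004.
n = 1.756 × 0.74004/0.25996 = 5.00 ≈ 5

5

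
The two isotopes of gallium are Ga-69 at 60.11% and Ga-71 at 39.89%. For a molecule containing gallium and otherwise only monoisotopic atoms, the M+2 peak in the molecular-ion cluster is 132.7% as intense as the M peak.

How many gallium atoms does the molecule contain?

2

For n independent Ga atoms, I(M+2)/I(M) = n · (abundance Ga-71) / (abundance Ga-69) = n · 0.3989/0.6011.
n = 1.327 × 0.6011/0.3989 = 2.00 ≈ 2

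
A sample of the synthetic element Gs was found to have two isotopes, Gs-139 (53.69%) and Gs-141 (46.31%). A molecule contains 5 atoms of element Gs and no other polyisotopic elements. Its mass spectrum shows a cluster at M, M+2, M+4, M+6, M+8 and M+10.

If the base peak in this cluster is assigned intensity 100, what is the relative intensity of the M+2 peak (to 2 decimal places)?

57.97

(0.5369 + 0.4631)^5 gives M 0.0446, M+2 0.1924, M+4 0.3319, M+6 0.2863, M+8 0.1235, M+10 0.0213; the largest is M+4.
P(M+4) = C(5,2) × 0.5369^3 × 0.4631^2 = 10 × 0.15476766 × 0.21446161 = 0.331917 (base)
P(M+2) = C(5,1) × 0.5369^4 × 0.4631^1 = 5 × 0.08309476 × 0.4631 = 0.192406
Relative intensity = 0.192406 / 0.331917 × 100 = 57.97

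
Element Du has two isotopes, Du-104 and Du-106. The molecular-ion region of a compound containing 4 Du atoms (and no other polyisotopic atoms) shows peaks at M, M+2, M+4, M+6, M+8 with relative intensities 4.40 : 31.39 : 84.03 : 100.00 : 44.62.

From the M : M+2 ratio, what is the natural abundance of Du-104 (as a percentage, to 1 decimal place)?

Let p = fractional abundance of Du-104. I(M+2)/I(M) = [C(4,1)·p^3·(1−p)] / p^4 = 4·(1−p)/p = 31.39/4.40 = 7.1341
(1−p)/p = 7.1341/4 = 1.7835  ⇒  p = 1/(1 + 1.7835) = 0.3593
Du-104: 35.9%, Du-106: 64.1%.

35.9%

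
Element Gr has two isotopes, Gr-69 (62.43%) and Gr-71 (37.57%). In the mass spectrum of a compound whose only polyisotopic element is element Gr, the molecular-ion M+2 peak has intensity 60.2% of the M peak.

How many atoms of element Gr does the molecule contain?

For n independent Gr atoms, I(M+2)/I(M) = n · (abundance Gr-71) / (abundance Gr-69) = n · 0.3757/0.6243.
n = 0.602 × 0.6243/0.3757 = 1.00 ≈ 1

1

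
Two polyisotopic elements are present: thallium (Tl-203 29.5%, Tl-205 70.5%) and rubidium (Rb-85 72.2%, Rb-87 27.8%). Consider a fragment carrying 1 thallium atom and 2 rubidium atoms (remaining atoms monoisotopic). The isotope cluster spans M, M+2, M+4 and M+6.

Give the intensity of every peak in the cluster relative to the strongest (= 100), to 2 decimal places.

31.65 : 100.00 : 62.93 : 11.21

Thallium pattern (n=1): 0.2950 : 0.7050
Rubidium pattern (n=2): 0.521284 : 0.401432 : 0.077284
Convolve the two distributions (both contribute in 2-u steps):
  M: 0.2950×0.521284 = 0.153779
  M+2: 0.2950×0.401432 + 0.7050×0.521284 = 0.485928
  M+4: 0.2950×0.077284 + 0.7050×0.401432 = 0.305808
  M+6: 0.7050×0.077284 = 0.054485
Scale to base peak (0.485928) = 100: 31.65 : 100.00 : 62.93 : 11.21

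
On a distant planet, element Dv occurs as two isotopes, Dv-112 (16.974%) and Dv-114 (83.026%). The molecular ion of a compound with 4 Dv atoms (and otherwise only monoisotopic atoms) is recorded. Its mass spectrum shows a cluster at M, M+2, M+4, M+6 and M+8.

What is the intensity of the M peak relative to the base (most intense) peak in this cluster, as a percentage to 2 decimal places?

Binomial terms of (0.16974 + 0.83026)^4: M 0.0008, M+2 0.0162, M+4 0.1192, M+6 0.3886, M+8 0.4752 → M+8 is the base peak.
P(M+8) = C(4,4) × 0.16974^0 × 0.83026^4 = 1 × 1.0000 × 0.47517815 = 0.475178 (base)
P(M) = C(4,0) × 0.16974^4 × 0.83026^0 = 1 × 0.00083011 × 1.0000 = 0.000830
Relative intensity = 0.000830 / 0.475178 × 100 = 0.17

0.17%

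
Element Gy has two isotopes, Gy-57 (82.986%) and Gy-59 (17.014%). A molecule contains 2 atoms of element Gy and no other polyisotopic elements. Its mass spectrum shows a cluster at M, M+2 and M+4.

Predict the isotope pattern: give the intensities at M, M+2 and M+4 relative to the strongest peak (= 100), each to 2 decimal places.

100.00 : 41.00 : 4.20

Expanding (0.82986 + 0.17014)^2:
P(M) = 0.82986^2 = 0.688668
P(M+2) = 2 × 0.82986^1 × 0.17014^1 = 0.282385
P(M+4) = 0.17014^2 = 0.028948
The M peak is largest (0.688668); scaling to 100 gives 100.00 : 41.00 : 4.20.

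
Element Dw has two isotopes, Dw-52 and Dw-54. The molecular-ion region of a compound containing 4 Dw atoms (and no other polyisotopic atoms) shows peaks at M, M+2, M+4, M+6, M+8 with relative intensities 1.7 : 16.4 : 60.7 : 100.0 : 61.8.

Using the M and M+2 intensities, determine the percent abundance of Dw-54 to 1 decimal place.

70.7%

If p is the fraction of Dw that is Dw-52, then I(M+2)/I(M) = [C(4,1)·p^3·(1−p)] / p^4 = 4·(1−p)/p = 16.4/1.7 = 9.6471
(1−p)/p = 9.6471/4 = 2.4118  ⇒  p = 1/(1 + 2.4118) = 0.2931
Dw-52: 29.3%, Dw-54: 70.7%.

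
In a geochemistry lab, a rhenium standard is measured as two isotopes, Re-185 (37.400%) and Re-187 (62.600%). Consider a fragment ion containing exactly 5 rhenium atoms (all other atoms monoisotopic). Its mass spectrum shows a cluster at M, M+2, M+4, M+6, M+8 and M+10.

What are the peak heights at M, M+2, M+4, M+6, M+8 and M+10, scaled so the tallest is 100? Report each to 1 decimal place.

The 5 Re atoms are independent, so intensities follow the terms of (0.37400 + 0.62600)^5.
P(M) = 0.37400^5 = 0.007317
P(M+2) = 5 × 0.37400^4 × 0.62600^1 = 0.061239
P(M+4) = 10 × 0.37400^3 × 0.62600^2 = 0.205005
P(M+6) = 10 × 0.37400^2 × 0.62600^3 = 0.343136
P(M+8) = 5 × 0.37400^1 × 0.62600^4 = 0.287170
P(M+10) = 0.62600^5 = 0.096133
The M+6 peak is largest (0.343136); scaling to 100 gives 2.1 : 17.8 : 59.7 : 100.0 : 83.7 : 28.0.

2.1 : 17.8 : 59.7 : 100.0 : 83.7 : 28.0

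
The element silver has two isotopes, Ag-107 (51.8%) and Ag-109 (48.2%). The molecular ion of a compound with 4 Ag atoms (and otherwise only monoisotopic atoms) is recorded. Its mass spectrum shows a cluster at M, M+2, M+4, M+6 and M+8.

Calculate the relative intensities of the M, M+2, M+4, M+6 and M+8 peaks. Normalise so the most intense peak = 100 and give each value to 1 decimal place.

19.2 : 71.6 : 100.0 : 62.0 : 14.4

The 4 Ag atoms are independent, so intensities follow the terms of (0.518 + 0.482)^4.
P(M) = 0.518^4 = 0.071998
P(M+2) = 4 × 0.518^3 × 0.482^1 = 0.267976
P(M+4) = 6 × 0.518^2 × 0.482^2 = 0.374029
P(M+6) = 4 × 0.518^1 × 0.482^3 = 0.232023
P(M+8) = 0.482^4 = 0.053974
The M+4 peak is largest (0.374029); scaling to 100 gives 19.2 : 71.6 : 100.0 : 62.0 : 14.4.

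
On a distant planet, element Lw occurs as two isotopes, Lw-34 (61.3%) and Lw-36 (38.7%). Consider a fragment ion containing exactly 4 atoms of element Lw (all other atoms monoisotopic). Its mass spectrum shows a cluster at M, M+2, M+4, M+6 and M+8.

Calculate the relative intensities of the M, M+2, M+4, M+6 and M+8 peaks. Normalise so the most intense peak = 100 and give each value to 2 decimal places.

39.60 : 100.00 : 94.70 : 39.86 : 6.29

The 4 Lw atoms are independent, so intensities follow the terms of (0.613 + 0.387)^4.
P(M) = 0.613^4 = 0.141202
P(M+2) = 4 × 0.613^3 × 0.387^1 = 0.356576
P(M+4) = 6 × 0.613^2 × 0.387^2 = 0.337671
P(M+6) = 4 × 0.613^1 × 0.387^3 = 0.142119
P(M+8) = 0.387^4 = 0.022431
The M+2 peak is largest (0.356576); scaling to 100 gives 39.60 : 100.00 : 94.70 : 39.86 : 6.29.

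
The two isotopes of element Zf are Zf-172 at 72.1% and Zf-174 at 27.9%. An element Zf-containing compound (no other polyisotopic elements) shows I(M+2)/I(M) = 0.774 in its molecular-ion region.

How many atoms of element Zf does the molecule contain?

For n independent Zf atoms, I(M+2)/I(M) = n · (abundance Zf-174) / (abundance Zf-172) = n · 0.279/0.721.
n = 0.774 × 0.721/0.279 = 2.00 ≈ 2

2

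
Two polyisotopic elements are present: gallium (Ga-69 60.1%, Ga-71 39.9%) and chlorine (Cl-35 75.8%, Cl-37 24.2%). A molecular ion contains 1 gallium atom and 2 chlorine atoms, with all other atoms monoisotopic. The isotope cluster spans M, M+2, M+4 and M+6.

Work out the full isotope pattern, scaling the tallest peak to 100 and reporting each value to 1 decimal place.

Gallium pattern (n=1): 0.6010 : 0.3990
Chlorine pattern (n=2): 0.574564 : 0.366872 : 0.058564
Convolve the two distributions (both contribute in 2-u steps):
  M: 0.6010×0.574564 = 0.345313
  M+2: 0.6010×0.366872 + 0.3990×0.574564 = 0.449741
  M+4: 0.6010×0.058564 + 0.3990×0.366872 = 0.181579
  M+6: 0.3990×0.058564 = 0.023367
Scale to base peak (0.449741) = 100: 76.8 : 100.0 : 40.4 : 5.2

76.8 : 100.0 : 40.4 : 5.2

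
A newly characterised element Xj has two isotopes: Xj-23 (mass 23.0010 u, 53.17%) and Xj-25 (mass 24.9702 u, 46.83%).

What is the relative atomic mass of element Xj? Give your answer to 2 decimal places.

23.92 u

Weight each isotope mass by its fractional abundance: 0.5317 × 23.0010 + 0.4683 × 24.9702
= 12.22963 + 11.69354 = 23.92317 u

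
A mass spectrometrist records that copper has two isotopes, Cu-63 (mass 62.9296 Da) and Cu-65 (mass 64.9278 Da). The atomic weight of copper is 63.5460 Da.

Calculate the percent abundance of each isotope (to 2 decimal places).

Writing the weighted mean with unknown fraction x of Cu-63:
62.9296·x + 64.9278·(1 − x) = 63.5460
(62.9296 − 64.9278)·x = 63.5460 − 64.9278
x = -1.3818 / -1.9982 = 0.69152 → 69.15% Cu-63, 30.85% Cu-65.

Cu-63: 69.15%, Cu-65: 30.85%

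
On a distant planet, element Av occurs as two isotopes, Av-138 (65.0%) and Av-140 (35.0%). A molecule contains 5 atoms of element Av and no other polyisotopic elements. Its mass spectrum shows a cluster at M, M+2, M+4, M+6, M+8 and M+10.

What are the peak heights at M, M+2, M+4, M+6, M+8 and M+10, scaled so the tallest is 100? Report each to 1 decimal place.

34.5 : 92.9 : 100.0 : 53.8 : 14.5 : 1.6

Expanding (0.650 + 0.350)^5:
P(M) = 0.650^5 = 0.116029
P(M+2) = 5 × 0.650^4 × 0.350^1 = 0.312386
P(M+4) = 10 × 0.650^3 × 0.350^2 = 0.336416
P(M+6) = 10 × 0.650^2 × 0.350^3 = 0.181147
P(M+8) = 5 × 0.650^1 × 0.350^4 = 0.048770
P(M+10) = 0.350^5 = 0.005252
The M+4 peak is largest (0.336416); scaling to 100 gives 34.5 : 92.9 : 100.0 : 53.8 : 14.5 : 1.6.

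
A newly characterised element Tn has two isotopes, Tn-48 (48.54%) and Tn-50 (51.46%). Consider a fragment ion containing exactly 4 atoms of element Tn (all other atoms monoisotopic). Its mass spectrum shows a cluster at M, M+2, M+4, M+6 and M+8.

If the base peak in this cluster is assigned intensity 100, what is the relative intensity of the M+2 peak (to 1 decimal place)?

62.9

Term probabilities: M 0.0555, M+2 0.2354, M+4 0.3744, M+6 0.2646, M+8 0.0701. Base peak = M+4.
P(M+4) = C(4,2) × 0.4854^2 × 0.5146^2 = 6 × 0.23561316 × 0.26481316 = 0.374361 (base)
P(M+2) = C(4,1) × 0.4854^3 × 0.5146^1 = 4 × 0.11436663 × 0.5146 = 0.235412
Relative intensity = 0.235412 / 0.374361 × 100 = 62.9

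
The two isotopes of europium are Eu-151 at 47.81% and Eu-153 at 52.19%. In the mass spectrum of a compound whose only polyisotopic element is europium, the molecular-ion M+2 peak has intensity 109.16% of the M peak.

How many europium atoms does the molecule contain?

1

With n Eu atoms, P(M+2)/P(M) = C(n,1)·p^(n−1)q / p^n = n·q/p = n · 0.5219/0.4781.
n = 1.0916 × 0.4781/0.5219 = 1.00 ≈ 1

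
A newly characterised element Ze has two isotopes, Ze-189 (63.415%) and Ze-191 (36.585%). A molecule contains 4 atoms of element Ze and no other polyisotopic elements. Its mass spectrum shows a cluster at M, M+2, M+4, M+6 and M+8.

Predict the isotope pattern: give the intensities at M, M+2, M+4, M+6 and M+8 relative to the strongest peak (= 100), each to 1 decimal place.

Expanding (0.63415 + 0.36585)^4:
P(M) = 0.63415^4 = 0.161722
P(M+2) = 4 × 0.63415^3 × 0.36585^1 = 0.373198
P(M+4) = 6 × 0.63415^2 × 0.36585^2 = 0.322955
P(M+6) = 4 × 0.63415^1 × 0.36585^3 = 0.124211
P(M+8) = 0.36585^4 = 0.017915
The M+2 peak is largest (0.373198); scaling to 100 gives 43.3 : 100.0 : 86.5 : 33.3 : 4.8.

43.3 : 100.0 : 86.5 : 33.3 : 4.8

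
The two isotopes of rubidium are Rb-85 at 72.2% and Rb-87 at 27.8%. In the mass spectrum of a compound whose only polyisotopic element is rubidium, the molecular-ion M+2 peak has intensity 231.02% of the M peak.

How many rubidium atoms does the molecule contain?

For n independent Rb atoms, I(M+2)/I(M) = n · (abundance Rb-87) / (abundance Rb-85) = n · 0.278/0.722.
n = 2.3102 × 0.722/0.278 = 6.00 ≈ 6

6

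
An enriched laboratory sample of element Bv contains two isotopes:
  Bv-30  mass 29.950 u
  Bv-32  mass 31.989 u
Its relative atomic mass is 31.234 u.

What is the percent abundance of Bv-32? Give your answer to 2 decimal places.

62.97%

Writing the weighted mean with unknown fraction x of Bv-30:
29.950·x + 31.989·(1 − x) = 31.234
(29.950 − 31.989)·x = 31.234 − 31.989
x = -0.755 / -2.039 = 0.37028 → 37.03% Bv-30, 62.97% Bv-32.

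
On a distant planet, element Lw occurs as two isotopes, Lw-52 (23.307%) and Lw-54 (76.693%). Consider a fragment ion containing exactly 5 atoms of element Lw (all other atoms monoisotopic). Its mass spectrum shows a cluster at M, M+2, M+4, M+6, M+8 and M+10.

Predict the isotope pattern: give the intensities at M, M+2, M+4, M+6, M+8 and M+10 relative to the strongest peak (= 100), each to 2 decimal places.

0.17 : 2.81 : 18.47 : 60.78 : 100.00 : 65.81

Each Lw atom is independently Lw-52 (p = 0.23307) or Lw-54 (q = 0.76693); the cluster is the binomial expansion (p + q)^5.
P(M) = 0.23307^5 = 0.000688
P(M+2) = 5 × 0.23307^4 × 0.76693^1 = 0.011315
P(M+4) = 10 × 0.23307^3 × 0.76693^2 = 0.074468
P(M+6) = 10 × 0.23307^2 × 0.76693^3 = 0.245042
P(M+8) = 5 × 0.23307^1 × 0.76693^4 = 0.403162
P(M+10) = 0.76693^5 = 0.265325
The M+8 peak is largest (0.403162); scaling to 100 gives 0.17 : 2.81 : 18.47 : 60.78 : 100.00 : 65.81.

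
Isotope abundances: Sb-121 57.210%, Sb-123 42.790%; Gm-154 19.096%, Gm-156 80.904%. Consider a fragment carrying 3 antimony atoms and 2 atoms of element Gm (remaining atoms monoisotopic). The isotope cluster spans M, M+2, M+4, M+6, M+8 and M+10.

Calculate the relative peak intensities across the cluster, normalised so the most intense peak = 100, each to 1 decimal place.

Antimony pattern (n=3): 0.18724742 : 0.42015297 : 0.3142518 : 0.07834781
Element Gm pattern (n=2): 0.03646572 : 0.30898856 : 0.65454572
Convolve the two distributions (both contribute in 2-u steps):
  M: 0.18724742×0.03646572 = 0.006828
  M+2: 0.18724742×0.30898856 + 0.42015297×0.03646572 = 0.073178
  M+4: 0.18724742×0.65454572 + 0.42015297×0.30898856 + 0.3142518×0.03646572 = 0.263844
  M+6: 0.42015297×0.65454572 + 0.3142518×0.30898856 + 0.07834781×0.03646572 = 0.374967
  M+8: 0.3142518×0.65454572 + 0.07834781×0.30898856 = 0.229901
  M+10: 0.07834781×0.65454572 = 0.051282
Scale to base peak (0.374967) = 100: 1.8 : 19.5 : 70.4 : 100.0 : 61.3 : 13.7

1.8 : 19.5 : 70.4 : 100.0 : 61.3 : 13.7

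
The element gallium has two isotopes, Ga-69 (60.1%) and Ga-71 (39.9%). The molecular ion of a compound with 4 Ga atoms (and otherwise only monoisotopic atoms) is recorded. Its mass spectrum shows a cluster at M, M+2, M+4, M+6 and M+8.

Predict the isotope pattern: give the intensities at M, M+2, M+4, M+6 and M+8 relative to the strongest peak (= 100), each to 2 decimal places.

The 4 Ga atoms are independent, so intensities follow the terms of (0.601 + 0.399)^4.
P(M) = 0.601^4 = 0.130466
P(M+2) = 4 × 0.601^3 × 0.399^1 = 0.346463
P(M+4) = 6 × 0.601^2 × 0.399^2 = 0.345021
P(M+6) = 4 × 0.601^1 × 0.399^3 = 0.152705
P(M+8) = 0.399^4 = 0.025345
The M+2 peak is largest (0.346463); scaling to 100 gives 37.66 : 100.00 : 99.58 : 44.08 : 7.32.

37.66 : 100.00 : 99.58 : 44.08 : 7.32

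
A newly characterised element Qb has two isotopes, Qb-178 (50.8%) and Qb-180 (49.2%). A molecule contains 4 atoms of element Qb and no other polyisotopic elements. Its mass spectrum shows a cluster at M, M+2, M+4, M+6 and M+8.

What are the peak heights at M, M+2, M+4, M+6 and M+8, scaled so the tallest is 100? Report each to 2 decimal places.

17.77 : 68.83 : 100.00 : 64.57 : 15.63

The 4 Qb atoms are independent, so intensities follow the terms of (0.508 + 0.492)^4.
P(M) = 0.508^4 = 0.066597
P(M+2) = 4 × 0.508^3 × 0.492^1 = 0.257998
P(M+4) = 6 × 0.508^2 × 0.492^2 = 0.374808
P(M+6) = 4 × 0.508^1 × 0.492^3 = 0.242002
P(M+8) = 0.492^4 = 0.058595
The M+4 peak is largest (0.374808); scaling to 100 gives 17.77 : 68.83 : 100.00 : 64.57 : 15.63.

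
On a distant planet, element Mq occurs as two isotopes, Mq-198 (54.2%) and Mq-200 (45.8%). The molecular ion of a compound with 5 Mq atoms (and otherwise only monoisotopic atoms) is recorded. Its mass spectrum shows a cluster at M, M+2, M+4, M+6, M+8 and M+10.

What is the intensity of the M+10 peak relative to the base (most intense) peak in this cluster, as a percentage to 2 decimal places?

Term probabilities: M 0.0468, M+2 0.1976, M+4 0.3340, M+6 0.2822, M+8 0.1192, M+10 0.0202. Base peak = M+4.
P(M+4) = C(5,2) × 0.542^3 × 0.458^2 = 10 × 0.15922009 × 0.209764 = 0.333986 (base)
P(M+10) = C(5,5) × 0.542^0 × 0.458^5 = 1 × 1.0000 × 0.02015243 = 0.020152
Relative intensity = 0.020152 / 0.333986 × 100 = 6.03

6.03%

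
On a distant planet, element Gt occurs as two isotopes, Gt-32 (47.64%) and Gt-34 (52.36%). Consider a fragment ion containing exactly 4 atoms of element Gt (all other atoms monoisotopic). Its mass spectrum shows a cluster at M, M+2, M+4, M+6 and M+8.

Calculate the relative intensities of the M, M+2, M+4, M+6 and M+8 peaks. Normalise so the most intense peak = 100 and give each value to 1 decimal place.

Expanding (0.4764 + 0.5236)^4:
P(M) = 0.4764^4 = 0.051509
P(M+2) = 4 × 0.4764^3 × 0.5236^1 = 0.226451
P(M+4) = 6 × 0.4764^2 × 0.5236^2 = 0.373331
P(M+6) = 4 × 0.4764^1 × 0.5236^3 = 0.273546
P(M+8) = 0.5236^4 = 0.075162
The M+4 peak is largest (0.373331); scaling to 100 gives 13.8 : 60.7 : 100.0 : 73.3 : 20.1.

13.8 : 60.7 : 100.0 : 73.3 : 20.1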